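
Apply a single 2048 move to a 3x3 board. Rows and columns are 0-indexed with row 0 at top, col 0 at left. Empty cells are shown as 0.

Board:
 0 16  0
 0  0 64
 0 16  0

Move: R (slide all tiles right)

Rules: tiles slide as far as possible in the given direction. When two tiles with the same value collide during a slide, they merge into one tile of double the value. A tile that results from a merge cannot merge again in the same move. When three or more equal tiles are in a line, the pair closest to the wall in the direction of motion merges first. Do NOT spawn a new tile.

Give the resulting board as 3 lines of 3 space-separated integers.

Answer:  0  0 16
 0  0 64
 0  0 16

Derivation:
Slide right:
row 0: [0, 16, 0] -> [0, 0, 16]
row 1: [0, 0, 64] -> [0, 0, 64]
row 2: [0, 16, 0] -> [0, 0, 16]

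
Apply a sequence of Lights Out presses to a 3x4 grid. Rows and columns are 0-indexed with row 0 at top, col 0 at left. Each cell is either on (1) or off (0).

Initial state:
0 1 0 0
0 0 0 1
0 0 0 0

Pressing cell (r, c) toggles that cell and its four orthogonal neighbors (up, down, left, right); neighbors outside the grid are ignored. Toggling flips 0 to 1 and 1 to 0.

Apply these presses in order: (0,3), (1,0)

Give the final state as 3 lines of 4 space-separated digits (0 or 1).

After press 1 at (0,3):
0 1 1 1
0 0 0 0
0 0 0 0

After press 2 at (1,0):
1 1 1 1
1 1 0 0
1 0 0 0

Answer: 1 1 1 1
1 1 0 0
1 0 0 0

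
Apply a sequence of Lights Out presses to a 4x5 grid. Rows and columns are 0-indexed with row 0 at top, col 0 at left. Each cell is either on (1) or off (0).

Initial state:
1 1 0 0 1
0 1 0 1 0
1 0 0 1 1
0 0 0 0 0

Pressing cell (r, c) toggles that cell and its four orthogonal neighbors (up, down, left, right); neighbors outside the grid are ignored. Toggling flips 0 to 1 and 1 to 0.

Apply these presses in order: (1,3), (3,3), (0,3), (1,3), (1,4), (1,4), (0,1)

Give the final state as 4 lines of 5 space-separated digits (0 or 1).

Answer: 0 0 0 1 0
0 0 0 0 0
1 0 0 0 1
0 0 1 1 1

Derivation:
After press 1 at (1,3):
1 1 0 1 1
0 1 1 0 1
1 0 0 0 1
0 0 0 0 0

After press 2 at (3,3):
1 1 0 1 1
0 1 1 0 1
1 0 0 1 1
0 0 1 1 1

After press 3 at (0,3):
1 1 1 0 0
0 1 1 1 1
1 0 0 1 1
0 0 1 1 1

After press 4 at (1,3):
1 1 1 1 0
0 1 0 0 0
1 0 0 0 1
0 0 1 1 1

After press 5 at (1,4):
1 1 1 1 1
0 1 0 1 1
1 0 0 0 0
0 0 1 1 1

After press 6 at (1,4):
1 1 1 1 0
0 1 0 0 0
1 0 0 0 1
0 0 1 1 1

After press 7 at (0,1):
0 0 0 1 0
0 0 0 0 0
1 0 0 0 1
0 0 1 1 1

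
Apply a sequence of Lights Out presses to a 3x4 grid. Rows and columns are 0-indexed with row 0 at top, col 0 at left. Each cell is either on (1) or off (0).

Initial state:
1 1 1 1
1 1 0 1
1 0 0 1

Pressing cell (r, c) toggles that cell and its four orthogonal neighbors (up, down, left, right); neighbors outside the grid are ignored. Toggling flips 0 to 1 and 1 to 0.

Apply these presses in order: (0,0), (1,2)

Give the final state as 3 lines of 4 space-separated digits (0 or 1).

Answer: 0 0 0 1
0 0 1 0
1 0 1 1

Derivation:
After press 1 at (0,0):
0 0 1 1
0 1 0 1
1 0 0 1

After press 2 at (1,2):
0 0 0 1
0 0 1 0
1 0 1 1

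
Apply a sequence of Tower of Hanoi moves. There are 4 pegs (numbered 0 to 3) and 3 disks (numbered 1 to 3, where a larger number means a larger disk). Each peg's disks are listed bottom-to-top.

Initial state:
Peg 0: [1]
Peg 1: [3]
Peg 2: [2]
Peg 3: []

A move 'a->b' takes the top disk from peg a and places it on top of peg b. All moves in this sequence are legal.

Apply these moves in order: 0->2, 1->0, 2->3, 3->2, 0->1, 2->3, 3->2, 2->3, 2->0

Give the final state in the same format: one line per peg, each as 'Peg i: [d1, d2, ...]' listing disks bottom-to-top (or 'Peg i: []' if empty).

Answer: Peg 0: [2]
Peg 1: [3]
Peg 2: []
Peg 3: [1]

Derivation:
After move 1 (0->2):
Peg 0: []
Peg 1: [3]
Peg 2: [2, 1]
Peg 3: []

After move 2 (1->0):
Peg 0: [3]
Peg 1: []
Peg 2: [2, 1]
Peg 3: []

After move 3 (2->3):
Peg 0: [3]
Peg 1: []
Peg 2: [2]
Peg 3: [1]

After move 4 (3->2):
Peg 0: [3]
Peg 1: []
Peg 2: [2, 1]
Peg 3: []

After move 5 (0->1):
Peg 0: []
Peg 1: [3]
Peg 2: [2, 1]
Peg 3: []

After move 6 (2->3):
Peg 0: []
Peg 1: [3]
Peg 2: [2]
Peg 3: [1]

After move 7 (3->2):
Peg 0: []
Peg 1: [3]
Peg 2: [2, 1]
Peg 3: []

After move 8 (2->3):
Peg 0: []
Peg 1: [3]
Peg 2: [2]
Peg 3: [1]

After move 9 (2->0):
Peg 0: [2]
Peg 1: [3]
Peg 2: []
Peg 3: [1]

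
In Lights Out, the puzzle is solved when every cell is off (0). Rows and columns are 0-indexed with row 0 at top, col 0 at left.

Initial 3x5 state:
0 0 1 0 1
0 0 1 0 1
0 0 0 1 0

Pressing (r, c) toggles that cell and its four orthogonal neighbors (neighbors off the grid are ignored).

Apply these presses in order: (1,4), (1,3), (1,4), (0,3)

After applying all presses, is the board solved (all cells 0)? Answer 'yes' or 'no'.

Answer: yes

Derivation:
After press 1 at (1,4):
0 0 1 0 0
0 0 1 1 0
0 0 0 1 1

After press 2 at (1,3):
0 0 1 1 0
0 0 0 0 1
0 0 0 0 1

After press 3 at (1,4):
0 0 1 1 1
0 0 0 1 0
0 0 0 0 0

After press 4 at (0,3):
0 0 0 0 0
0 0 0 0 0
0 0 0 0 0

Lights still on: 0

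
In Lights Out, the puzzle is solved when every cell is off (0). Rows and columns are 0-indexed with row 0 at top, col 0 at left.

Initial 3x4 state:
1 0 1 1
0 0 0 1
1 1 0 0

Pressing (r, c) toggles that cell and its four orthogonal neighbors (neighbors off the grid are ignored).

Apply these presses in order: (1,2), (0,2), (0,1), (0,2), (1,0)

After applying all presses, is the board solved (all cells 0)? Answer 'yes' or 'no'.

After press 1 at (1,2):
1 0 0 1
0 1 1 0
1 1 1 0

After press 2 at (0,2):
1 1 1 0
0 1 0 0
1 1 1 0

After press 3 at (0,1):
0 0 0 0
0 0 0 0
1 1 1 0

After press 4 at (0,2):
0 1 1 1
0 0 1 0
1 1 1 0

After press 5 at (1,0):
1 1 1 1
1 1 1 0
0 1 1 0

Lights still on: 9

Answer: no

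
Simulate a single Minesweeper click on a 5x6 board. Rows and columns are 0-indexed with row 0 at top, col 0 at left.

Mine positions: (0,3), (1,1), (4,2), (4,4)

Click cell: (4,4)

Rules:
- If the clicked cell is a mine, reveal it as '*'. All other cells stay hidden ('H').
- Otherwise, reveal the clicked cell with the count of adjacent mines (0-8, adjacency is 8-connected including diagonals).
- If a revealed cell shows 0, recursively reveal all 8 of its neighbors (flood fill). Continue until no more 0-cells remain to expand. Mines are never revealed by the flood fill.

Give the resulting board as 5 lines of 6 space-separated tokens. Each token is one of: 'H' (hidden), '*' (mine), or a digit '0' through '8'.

H H H H H H
H H H H H H
H H H H H H
H H H H H H
H H H H * H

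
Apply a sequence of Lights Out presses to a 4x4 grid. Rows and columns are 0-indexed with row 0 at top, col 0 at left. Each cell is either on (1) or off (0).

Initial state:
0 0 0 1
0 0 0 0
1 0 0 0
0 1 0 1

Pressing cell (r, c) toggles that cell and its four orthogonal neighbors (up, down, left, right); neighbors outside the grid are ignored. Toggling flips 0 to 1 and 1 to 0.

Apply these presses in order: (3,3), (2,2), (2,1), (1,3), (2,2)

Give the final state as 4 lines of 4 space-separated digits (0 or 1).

After press 1 at (3,3):
0 0 0 1
0 0 0 0
1 0 0 1
0 1 1 0

After press 2 at (2,2):
0 0 0 1
0 0 1 0
1 1 1 0
0 1 0 0

After press 3 at (2,1):
0 0 0 1
0 1 1 0
0 0 0 0
0 0 0 0

After press 4 at (1,3):
0 0 0 0
0 1 0 1
0 0 0 1
0 0 0 0

After press 5 at (2,2):
0 0 0 0
0 1 1 1
0 1 1 0
0 0 1 0

Answer: 0 0 0 0
0 1 1 1
0 1 1 0
0 0 1 0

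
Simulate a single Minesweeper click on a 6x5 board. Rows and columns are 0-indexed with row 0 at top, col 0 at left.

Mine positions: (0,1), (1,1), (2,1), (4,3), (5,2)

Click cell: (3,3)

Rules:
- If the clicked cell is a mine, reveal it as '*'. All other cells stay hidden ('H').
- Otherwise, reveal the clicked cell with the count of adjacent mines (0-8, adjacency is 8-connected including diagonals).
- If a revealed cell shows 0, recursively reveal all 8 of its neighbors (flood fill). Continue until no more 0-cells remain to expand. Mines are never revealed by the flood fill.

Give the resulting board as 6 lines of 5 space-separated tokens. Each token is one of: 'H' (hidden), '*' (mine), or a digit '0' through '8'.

H H H H H
H H H H H
H H H H H
H H H 1 H
H H H H H
H H H H H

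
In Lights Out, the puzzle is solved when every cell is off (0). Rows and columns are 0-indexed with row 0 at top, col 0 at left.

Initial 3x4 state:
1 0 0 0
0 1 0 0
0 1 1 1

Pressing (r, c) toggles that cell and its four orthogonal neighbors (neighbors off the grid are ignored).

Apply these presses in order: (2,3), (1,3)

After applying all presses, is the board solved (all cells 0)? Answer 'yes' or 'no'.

After press 1 at (2,3):
1 0 0 0
0 1 0 1
0 1 0 0

After press 2 at (1,3):
1 0 0 1
0 1 1 0
0 1 0 1

Lights still on: 6

Answer: no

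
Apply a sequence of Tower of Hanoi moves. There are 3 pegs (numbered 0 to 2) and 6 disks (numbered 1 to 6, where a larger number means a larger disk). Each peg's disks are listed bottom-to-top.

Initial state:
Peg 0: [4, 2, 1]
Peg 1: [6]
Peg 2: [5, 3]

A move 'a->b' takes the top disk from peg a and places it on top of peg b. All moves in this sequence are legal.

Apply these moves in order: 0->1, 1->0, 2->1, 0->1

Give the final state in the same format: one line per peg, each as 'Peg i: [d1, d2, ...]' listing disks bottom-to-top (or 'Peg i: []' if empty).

Answer: Peg 0: [4, 2]
Peg 1: [6, 3, 1]
Peg 2: [5]

Derivation:
After move 1 (0->1):
Peg 0: [4, 2]
Peg 1: [6, 1]
Peg 2: [5, 3]

After move 2 (1->0):
Peg 0: [4, 2, 1]
Peg 1: [6]
Peg 2: [5, 3]

After move 3 (2->1):
Peg 0: [4, 2, 1]
Peg 1: [6, 3]
Peg 2: [5]

After move 4 (0->1):
Peg 0: [4, 2]
Peg 1: [6, 3, 1]
Peg 2: [5]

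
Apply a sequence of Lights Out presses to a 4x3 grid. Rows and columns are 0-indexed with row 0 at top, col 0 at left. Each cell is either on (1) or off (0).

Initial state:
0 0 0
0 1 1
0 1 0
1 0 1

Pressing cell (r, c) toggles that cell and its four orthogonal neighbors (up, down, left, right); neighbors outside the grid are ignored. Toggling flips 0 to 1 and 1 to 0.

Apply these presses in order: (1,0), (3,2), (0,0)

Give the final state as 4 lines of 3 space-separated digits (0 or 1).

After press 1 at (1,0):
1 0 0
1 0 1
1 1 0
1 0 1

After press 2 at (3,2):
1 0 0
1 0 1
1 1 1
1 1 0

After press 3 at (0,0):
0 1 0
0 0 1
1 1 1
1 1 0

Answer: 0 1 0
0 0 1
1 1 1
1 1 0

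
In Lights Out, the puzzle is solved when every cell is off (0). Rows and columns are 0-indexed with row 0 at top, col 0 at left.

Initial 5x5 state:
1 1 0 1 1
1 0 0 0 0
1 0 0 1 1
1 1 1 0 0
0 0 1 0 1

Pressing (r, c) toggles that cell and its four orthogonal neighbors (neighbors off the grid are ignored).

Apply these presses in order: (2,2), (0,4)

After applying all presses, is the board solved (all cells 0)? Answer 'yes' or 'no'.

Answer: no

Derivation:
After press 1 at (2,2):
1 1 0 1 1
1 0 1 0 0
1 1 1 0 1
1 1 0 0 0
0 0 1 0 1

After press 2 at (0,4):
1 1 0 0 0
1 0 1 0 1
1 1 1 0 1
1 1 0 0 0
0 0 1 0 1

Lights still on: 13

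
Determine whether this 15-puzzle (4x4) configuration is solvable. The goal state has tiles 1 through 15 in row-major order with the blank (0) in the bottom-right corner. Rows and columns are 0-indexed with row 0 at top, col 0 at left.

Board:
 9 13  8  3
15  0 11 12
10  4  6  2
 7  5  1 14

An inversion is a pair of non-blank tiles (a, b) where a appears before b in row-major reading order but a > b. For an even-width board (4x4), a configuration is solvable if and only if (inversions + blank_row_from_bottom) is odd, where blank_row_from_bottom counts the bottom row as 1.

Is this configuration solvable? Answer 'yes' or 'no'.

Answer: no

Derivation:
Inversions: 67
Blank is in row 1 (0-indexed from top), which is row 3 counting from the bottom (bottom = 1).
67 + 3 = 70, which is even, so the puzzle is not solvable.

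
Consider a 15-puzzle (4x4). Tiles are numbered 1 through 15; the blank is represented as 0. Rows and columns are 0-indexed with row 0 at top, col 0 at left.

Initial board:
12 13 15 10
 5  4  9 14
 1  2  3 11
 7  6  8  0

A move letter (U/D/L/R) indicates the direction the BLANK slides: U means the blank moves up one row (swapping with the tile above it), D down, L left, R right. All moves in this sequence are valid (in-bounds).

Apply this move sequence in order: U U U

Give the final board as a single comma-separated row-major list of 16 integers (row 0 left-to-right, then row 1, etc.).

Answer: 12, 13, 15, 0, 5, 4, 9, 10, 1, 2, 3, 14, 7, 6, 8, 11

Derivation:
After move 1 (U):
12 13 15 10
 5  4  9 14
 1  2  3  0
 7  6  8 11

After move 2 (U):
12 13 15 10
 5  4  9  0
 1  2  3 14
 7  6  8 11

After move 3 (U):
12 13 15  0
 5  4  9 10
 1  2  3 14
 7  6  8 11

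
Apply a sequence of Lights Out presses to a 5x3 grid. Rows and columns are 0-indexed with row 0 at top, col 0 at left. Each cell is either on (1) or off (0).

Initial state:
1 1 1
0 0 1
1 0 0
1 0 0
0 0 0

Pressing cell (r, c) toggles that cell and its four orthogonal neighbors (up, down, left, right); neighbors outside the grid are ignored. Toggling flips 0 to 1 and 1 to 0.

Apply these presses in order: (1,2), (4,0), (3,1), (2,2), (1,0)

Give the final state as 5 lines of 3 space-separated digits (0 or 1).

Answer: 0 1 0
1 0 1
0 0 0
1 1 0
1 0 0

Derivation:
After press 1 at (1,2):
1 1 0
0 1 0
1 0 1
1 0 0
0 0 0

After press 2 at (4,0):
1 1 0
0 1 0
1 0 1
0 0 0
1 1 0

After press 3 at (3,1):
1 1 0
0 1 0
1 1 1
1 1 1
1 0 0

After press 4 at (2,2):
1 1 0
0 1 1
1 0 0
1 1 0
1 0 0

After press 5 at (1,0):
0 1 0
1 0 1
0 0 0
1 1 0
1 0 0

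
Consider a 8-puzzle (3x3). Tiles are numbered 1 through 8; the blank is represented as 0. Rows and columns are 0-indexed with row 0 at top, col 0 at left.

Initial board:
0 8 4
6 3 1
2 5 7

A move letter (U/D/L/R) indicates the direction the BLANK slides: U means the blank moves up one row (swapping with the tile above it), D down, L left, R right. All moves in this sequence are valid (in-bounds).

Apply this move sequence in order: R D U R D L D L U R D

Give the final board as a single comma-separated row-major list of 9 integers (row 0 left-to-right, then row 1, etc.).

After move 1 (R):
8 0 4
6 3 1
2 5 7

After move 2 (D):
8 3 4
6 0 1
2 5 7

After move 3 (U):
8 0 4
6 3 1
2 5 7

After move 4 (R):
8 4 0
6 3 1
2 5 7

After move 5 (D):
8 4 1
6 3 0
2 5 7

After move 6 (L):
8 4 1
6 0 3
2 5 7

After move 7 (D):
8 4 1
6 5 3
2 0 7

After move 8 (L):
8 4 1
6 5 3
0 2 7

After move 9 (U):
8 4 1
0 5 3
6 2 7

After move 10 (R):
8 4 1
5 0 3
6 2 7

After move 11 (D):
8 4 1
5 2 3
6 0 7

Answer: 8, 4, 1, 5, 2, 3, 6, 0, 7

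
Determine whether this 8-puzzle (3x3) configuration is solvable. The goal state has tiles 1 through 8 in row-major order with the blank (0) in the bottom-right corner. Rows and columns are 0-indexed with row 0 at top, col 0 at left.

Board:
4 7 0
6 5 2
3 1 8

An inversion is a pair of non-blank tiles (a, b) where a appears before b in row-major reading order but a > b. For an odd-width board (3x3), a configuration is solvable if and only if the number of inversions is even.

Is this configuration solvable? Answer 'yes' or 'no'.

Inversions (pairs i<j in row-major order where tile[i] > tile[j] > 0): 17
17 is odd, so the puzzle is not solvable.

Answer: no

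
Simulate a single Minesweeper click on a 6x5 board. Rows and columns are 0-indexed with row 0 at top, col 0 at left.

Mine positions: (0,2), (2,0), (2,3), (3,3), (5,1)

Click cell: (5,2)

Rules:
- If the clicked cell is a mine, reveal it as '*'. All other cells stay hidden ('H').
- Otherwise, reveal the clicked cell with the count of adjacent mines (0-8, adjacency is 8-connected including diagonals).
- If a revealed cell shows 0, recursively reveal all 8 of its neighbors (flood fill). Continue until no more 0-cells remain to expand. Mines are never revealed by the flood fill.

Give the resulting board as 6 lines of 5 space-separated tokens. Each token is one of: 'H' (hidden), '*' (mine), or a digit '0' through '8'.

H H H H H
H H H H H
H H H H H
H H H H H
H H H H H
H H 1 H H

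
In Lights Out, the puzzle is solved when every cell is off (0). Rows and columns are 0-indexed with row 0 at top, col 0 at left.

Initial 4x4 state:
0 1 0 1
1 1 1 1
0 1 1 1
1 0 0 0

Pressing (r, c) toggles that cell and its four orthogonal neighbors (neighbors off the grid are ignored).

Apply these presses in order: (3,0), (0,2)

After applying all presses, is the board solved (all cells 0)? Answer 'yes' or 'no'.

After press 1 at (3,0):
0 1 0 1
1 1 1 1
1 1 1 1
0 1 0 0

After press 2 at (0,2):
0 0 1 0
1 1 0 1
1 1 1 1
0 1 0 0

Lights still on: 9

Answer: no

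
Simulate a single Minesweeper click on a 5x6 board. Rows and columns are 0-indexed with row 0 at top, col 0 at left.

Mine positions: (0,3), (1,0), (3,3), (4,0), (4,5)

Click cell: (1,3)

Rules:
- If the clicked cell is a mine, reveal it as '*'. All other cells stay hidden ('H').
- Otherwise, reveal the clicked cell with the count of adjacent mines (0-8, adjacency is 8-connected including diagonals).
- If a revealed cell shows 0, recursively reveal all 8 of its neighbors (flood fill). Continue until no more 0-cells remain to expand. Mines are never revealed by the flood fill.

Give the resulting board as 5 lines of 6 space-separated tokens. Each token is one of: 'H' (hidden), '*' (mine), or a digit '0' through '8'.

H H H H H H
H H H 1 H H
H H H H H H
H H H H H H
H H H H H H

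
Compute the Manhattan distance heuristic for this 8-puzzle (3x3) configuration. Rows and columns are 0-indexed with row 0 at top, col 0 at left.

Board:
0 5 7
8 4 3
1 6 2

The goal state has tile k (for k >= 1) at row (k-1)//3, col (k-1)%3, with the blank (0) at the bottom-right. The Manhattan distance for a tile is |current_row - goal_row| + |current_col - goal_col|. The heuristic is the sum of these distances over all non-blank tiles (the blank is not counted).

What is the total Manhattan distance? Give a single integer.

Tile 5: at (0,1), goal (1,1), distance |0-1|+|1-1| = 1
Tile 7: at (0,2), goal (2,0), distance |0-2|+|2-0| = 4
Tile 8: at (1,0), goal (2,1), distance |1-2|+|0-1| = 2
Tile 4: at (1,1), goal (1,0), distance |1-1|+|1-0| = 1
Tile 3: at (1,2), goal (0,2), distance |1-0|+|2-2| = 1
Tile 1: at (2,0), goal (0,0), distance |2-0|+|0-0| = 2
Tile 6: at (2,1), goal (1,2), distance |2-1|+|1-2| = 2
Tile 2: at (2,2), goal (0,1), distance |2-0|+|2-1| = 3
Sum: 1 + 4 + 2 + 1 + 1 + 2 + 2 + 3 = 16

Answer: 16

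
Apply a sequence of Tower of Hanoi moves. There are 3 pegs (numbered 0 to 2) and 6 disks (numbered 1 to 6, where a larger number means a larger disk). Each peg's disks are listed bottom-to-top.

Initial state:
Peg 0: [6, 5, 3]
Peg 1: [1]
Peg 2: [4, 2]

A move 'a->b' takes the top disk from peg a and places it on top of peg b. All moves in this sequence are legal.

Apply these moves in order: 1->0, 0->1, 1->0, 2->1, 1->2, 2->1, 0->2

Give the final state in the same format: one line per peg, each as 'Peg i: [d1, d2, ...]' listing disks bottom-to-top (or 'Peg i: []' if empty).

Answer: Peg 0: [6, 5, 3]
Peg 1: [2]
Peg 2: [4, 1]

Derivation:
After move 1 (1->0):
Peg 0: [6, 5, 3, 1]
Peg 1: []
Peg 2: [4, 2]

After move 2 (0->1):
Peg 0: [6, 5, 3]
Peg 1: [1]
Peg 2: [4, 2]

After move 3 (1->0):
Peg 0: [6, 5, 3, 1]
Peg 1: []
Peg 2: [4, 2]

After move 4 (2->1):
Peg 0: [6, 5, 3, 1]
Peg 1: [2]
Peg 2: [4]

After move 5 (1->2):
Peg 0: [6, 5, 3, 1]
Peg 1: []
Peg 2: [4, 2]

After move 6 (2->1):
Peg 0: [6, 5, 3, 1]
Peg 1: [2]
Peg 2: [4]

After move 7 (0->2):
Peg 0: [6, 5, 3]
Peg 1: [2]
Peg 2: [4, 1]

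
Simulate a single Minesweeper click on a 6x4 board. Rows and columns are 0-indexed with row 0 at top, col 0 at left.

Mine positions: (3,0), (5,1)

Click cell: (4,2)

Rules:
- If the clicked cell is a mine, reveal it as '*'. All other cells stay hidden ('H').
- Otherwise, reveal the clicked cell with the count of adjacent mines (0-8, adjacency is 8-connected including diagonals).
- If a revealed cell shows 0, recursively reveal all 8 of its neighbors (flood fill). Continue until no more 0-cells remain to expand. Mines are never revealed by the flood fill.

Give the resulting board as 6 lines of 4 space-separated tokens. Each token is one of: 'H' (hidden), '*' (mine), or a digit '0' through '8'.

H H H H
H H H H
H H H H
H H H H
H H 1 H
H H H H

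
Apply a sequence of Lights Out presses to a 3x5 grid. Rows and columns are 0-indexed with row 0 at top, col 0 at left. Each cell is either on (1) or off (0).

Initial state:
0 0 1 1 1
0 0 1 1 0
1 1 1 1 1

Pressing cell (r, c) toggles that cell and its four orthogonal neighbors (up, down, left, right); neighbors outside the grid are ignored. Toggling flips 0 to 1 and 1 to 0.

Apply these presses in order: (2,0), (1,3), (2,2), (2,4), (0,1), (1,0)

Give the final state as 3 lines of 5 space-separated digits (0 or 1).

After press 1 at (2,0):
0 0 1 1 1
1 0 1 1 0
0 0 1 1 1

After press 2 at (1,3):
0 0 1 0 1
1 0 0 0 1
0 0 1 0 1

After press 3 at (2,2):
0 0 1 0 1
1 0 1 0 1
0 1 0 1 1

After press 4 at (2,4):
0 0 1 0 1
1 0 1 0 0
0 1 0 0 0

After press 5 at (0,1):
1 1 0 0 1
1 1 1 0 0
0 1 0 0 0

After press 6 at (1,0):
0 1 0 0 1
0 0 1 0 0
1 1 0 0 0

Answer: 0 1 0 0 1
0 0 1 0 0
1 1 0 0 0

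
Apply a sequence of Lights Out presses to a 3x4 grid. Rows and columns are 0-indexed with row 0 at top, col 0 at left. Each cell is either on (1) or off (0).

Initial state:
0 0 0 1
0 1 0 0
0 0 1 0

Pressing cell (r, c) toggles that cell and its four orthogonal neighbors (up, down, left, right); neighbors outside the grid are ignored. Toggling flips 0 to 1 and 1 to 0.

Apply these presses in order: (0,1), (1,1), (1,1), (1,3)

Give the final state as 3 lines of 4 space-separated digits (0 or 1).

After press 1 at (0,1):
1 1 1 1
0 0 0 0
0 0 1 0

After press 2 at (1,1):
1 0 1 1
1 1 1 0
0 1 1 0

After press 3 at (1,1):
1 1 1 1
0 0 0 0
0 0 1 0

After press 4 at (1,3):
1 1 1 0
0 0 1 1
0 0 1 1

Answer: 1 1 1 0
0 0 1 1
0 0 1 1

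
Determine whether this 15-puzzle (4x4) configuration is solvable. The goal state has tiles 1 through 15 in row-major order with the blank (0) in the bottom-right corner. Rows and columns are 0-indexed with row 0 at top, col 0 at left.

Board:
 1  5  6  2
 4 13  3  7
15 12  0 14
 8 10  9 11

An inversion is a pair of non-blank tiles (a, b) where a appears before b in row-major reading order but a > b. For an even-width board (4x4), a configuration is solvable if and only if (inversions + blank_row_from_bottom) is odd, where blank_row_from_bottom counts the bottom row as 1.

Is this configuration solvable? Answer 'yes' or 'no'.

Inversions: 29
Blank is in row 2 (0-indexed from top), which is row 2 counting from the bottom (bottom = 1).
29 + 2 = 31, which is odd, so the puzzle is solvable.

Answer: yes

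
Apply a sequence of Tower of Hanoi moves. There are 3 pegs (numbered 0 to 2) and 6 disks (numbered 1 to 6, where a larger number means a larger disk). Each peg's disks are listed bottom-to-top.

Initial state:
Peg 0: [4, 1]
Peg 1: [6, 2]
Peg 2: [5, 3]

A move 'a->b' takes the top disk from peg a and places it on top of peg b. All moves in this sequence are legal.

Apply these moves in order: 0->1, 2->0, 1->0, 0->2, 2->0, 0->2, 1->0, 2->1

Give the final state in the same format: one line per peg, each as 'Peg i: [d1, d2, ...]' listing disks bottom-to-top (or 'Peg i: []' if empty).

After move 1 (0->1):
Peg 0: [4]
Peg 1: [6, 2, 1]
Peg 2: [5, 3]

After move 2 (2->0):
Peg 0: [4, 3]
Peg 1: [6, 2, 1]
Peg 2: [5]

After move 3 (1->0):
Peg 0: [4, 3, 1]
Peg 1: [6, 2]
Peg 2: [5]

After move 4 (0->2):
Peg 0: [4, 3]
Peg 1: [6, 2]
Peg 2: [5, 1]

After move 5 (2->0):
Peg 0: [4, 3, 1]
Peg 1: [6, 2]
Peg 2: [5]

After move 6 (0->2):
Peg 0: [4, 3]
Peg 1: [6, 2]
Peg 2: [5, 1]

After move 7 (1->0):
Peg 0: [4, 3, 2]
Peg 1: [6]
Peg 2: [5, 1]

After move 8 (2->1):
Peg 0: [4, 3, 2]
Peg 1: [6, 1]
Peg 2: [5]

Answer: Peg 0: [4, 3, 2]
Peg 1: [6, 1]
Peg 2: [5]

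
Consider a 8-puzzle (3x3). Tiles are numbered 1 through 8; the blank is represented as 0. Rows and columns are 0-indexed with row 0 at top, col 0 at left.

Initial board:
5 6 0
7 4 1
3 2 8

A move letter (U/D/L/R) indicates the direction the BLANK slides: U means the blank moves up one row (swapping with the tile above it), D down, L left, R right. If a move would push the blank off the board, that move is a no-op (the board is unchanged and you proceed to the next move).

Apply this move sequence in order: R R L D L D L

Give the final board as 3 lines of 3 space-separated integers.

Answer: 5 4 6
3 7 1
0 2 8

Derivation:
After move 1 (R):
5 6 0
7 4 1
3 2 8

After move 2 (R):
5 6 0
7 4 1
3 2 8

After move 3 (L):
5 0 6
7 4 1
3 2 8

After move 4 (D):
5 4 6
7 0 1
3 2 8

After move 5 (L):
5 4 6
0 7 1
3 2 8

After move 6 (D):
5 4 6
3 7 1
0 2 8

After move 7 (L):
5 4 6
3 7 1
0 2 8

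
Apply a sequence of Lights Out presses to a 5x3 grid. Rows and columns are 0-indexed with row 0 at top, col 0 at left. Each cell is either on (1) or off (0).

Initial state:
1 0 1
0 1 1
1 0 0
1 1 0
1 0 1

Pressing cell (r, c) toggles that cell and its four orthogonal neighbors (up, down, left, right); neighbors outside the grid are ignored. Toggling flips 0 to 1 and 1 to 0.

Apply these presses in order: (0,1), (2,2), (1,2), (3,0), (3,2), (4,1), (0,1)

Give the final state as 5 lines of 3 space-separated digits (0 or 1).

Answer: 1 0 0
0 0 1
0 1 1
0 0 0
1 1 1

Derivation:
After press 1 at (0,1):
0 1 0
0 0 1
1 0 0
1 1 0
1 0 1

After press 2 at (2,2):
0 1 0
0 0 0
1 1 1
1 1 1
1 0 1

After press 3 at (1,2):
0 1 1
0 1 1
1 1 0
1 1 1
1 0 1

After press 4 at (3,0):
0 1 1
0 1 1
0 1 0
0 0 1
0 0 1

After press 5 at (3,2):
0 1 1
0 1 1
0 1 1
0 1 0
0 0 0

After press 6 at (4,1):
0 1 1
0 1 1
0 1 1
0 0 0
1 1 1

After press 7 at (0,1):
1 0 0
0 0 1
0 1 1
0 0 0
1 1 1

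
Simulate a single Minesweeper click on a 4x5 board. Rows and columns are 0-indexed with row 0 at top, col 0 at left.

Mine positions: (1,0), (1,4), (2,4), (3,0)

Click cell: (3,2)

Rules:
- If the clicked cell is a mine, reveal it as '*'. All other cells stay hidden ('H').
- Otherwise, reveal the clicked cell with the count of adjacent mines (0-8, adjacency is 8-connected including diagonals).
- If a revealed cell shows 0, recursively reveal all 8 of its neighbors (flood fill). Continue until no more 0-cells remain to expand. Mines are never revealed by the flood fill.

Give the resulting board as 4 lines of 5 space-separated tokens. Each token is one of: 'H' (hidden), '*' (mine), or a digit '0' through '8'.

H 1 0 1 H
H 1 0 2 H
H 2 0 2 H
H 1 0 1 H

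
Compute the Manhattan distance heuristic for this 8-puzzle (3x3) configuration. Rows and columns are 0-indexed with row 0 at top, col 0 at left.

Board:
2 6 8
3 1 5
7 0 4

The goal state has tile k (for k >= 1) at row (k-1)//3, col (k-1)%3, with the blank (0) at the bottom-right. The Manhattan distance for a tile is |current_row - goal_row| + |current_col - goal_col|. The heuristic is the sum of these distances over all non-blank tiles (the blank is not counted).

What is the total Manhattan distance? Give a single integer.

Tile 2: (0,0)->(0,1) = 1
Tile 6: (0,1)->(1,2) = 2
Tile 8: (0,2)->(2,1) = 3
Tile 3: (1,0)->(0,2) = 3
Tile 1: (1,1)->(0,0) = 2
Tile 5: (1,2)->(1,1) = 1
Tile 7: (2,0)->(2,0) = 0
Tile 4: (2,2)->(1,0) = 3
Sum: 1 + 2 + 3 + 3 + 2 + 1 + 0 + 3 = 15

Answer: 15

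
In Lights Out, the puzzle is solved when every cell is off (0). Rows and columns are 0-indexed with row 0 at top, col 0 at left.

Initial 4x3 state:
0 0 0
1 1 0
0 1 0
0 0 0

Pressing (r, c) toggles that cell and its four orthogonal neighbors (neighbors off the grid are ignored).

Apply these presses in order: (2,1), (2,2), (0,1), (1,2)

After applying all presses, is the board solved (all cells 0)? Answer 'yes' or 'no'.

After press 1 at (2,1):
0 0 0
1 0 0
1 0 1
0 1 0

After press 2 at (2,2):
0 0 0
1 0 1
1 1 0
0 1 1

After press 3 at (0,1):
1 1 1
1 1 1
1 1 0
0 1 1

After press 4 at (1,2):
1 1 0
1 0 0
1 1 1
0 1 1

Lights still on: 8

Answer: no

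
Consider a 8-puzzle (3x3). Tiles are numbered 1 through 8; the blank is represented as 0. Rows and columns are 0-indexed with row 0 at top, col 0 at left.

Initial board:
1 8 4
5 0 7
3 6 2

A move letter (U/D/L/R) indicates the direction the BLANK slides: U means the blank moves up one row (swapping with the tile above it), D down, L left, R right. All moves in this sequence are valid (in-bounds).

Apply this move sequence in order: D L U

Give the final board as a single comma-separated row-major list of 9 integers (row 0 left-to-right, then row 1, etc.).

Answer: 1, 8, 4, 0, 6, 7, 5, 3, 2

Derivation:
After move 1 (D):
1 8 4
5 6 7
3 0 2

After move 2 (L):
1 8 4
5 6 7
0 3 2

After move 3 (U):
1 8 4
0 6 7
5 3 2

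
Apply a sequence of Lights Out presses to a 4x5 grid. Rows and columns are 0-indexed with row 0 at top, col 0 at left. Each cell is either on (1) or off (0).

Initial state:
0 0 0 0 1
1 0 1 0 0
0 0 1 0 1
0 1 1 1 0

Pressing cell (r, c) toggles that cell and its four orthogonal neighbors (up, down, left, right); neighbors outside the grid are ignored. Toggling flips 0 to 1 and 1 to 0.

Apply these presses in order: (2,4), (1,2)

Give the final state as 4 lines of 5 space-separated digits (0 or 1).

Answer: 0 0 1 0 1
1 1 0 1 1
0 0 0 1 0
0 1 1 1 1

Derivation:
After press 1 at (2,4):
0 0 0 0 1
1 0 1 0 1
0 0 1 1 0
0 1 1 1 1

After press 2 at (1,2):
0 0 1 0 1
1 1 0 1 1
0 0 0 1 0
0 1 1 1 1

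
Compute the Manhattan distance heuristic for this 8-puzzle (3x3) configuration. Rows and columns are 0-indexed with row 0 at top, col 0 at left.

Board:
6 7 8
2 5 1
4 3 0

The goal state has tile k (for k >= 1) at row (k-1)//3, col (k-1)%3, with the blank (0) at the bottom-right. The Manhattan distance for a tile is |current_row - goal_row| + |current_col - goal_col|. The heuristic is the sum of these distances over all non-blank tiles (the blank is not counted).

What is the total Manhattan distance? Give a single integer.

Tile 6: (0,0)->(1,2) = 3
Tile 7: (0,1)->(2,0) = 3
Tile 8: (0,2)->(2,1) = 3
Tile 2: (1,0)->(0,1) = 2
Tile 5: (1,1)->(1,1) = 0
Tile 1: (1,2)->(0,0) = 3
Tile 4: (2,0)->(1,0) = 1
Tile 3: (2,1)->(0,2) = 3
Sum: 3 + 3 + 3 + 2 + 0 + 3 + 1 + 3 = 18

Answer: 18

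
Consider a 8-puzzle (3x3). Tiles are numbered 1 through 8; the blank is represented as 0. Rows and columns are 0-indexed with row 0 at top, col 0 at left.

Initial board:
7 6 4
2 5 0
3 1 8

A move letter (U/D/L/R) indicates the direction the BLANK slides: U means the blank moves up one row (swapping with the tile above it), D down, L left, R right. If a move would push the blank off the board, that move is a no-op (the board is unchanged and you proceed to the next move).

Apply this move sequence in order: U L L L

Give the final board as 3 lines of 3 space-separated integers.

After move 1 (U):
7 6 0
2 5 4
3 1 8

After move 2 (L):
7 0 6
2 5 4
3 1 8

After move 3 (L):
0 7 6
2 5 4
3 1 8

After move 4 (L):
0 7 6
2 5 4
3 1 8

Answer: 0 7 6
2 5 4
3 1 8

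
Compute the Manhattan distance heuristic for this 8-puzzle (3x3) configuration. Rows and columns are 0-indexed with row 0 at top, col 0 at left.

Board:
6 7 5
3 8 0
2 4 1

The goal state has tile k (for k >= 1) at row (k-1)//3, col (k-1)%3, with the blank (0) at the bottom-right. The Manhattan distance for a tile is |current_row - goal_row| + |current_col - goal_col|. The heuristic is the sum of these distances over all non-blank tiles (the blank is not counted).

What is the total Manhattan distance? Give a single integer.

Answer: 21

Derivation:
Tile 6: at (0,0), goal (1,2), distance |0-1|+|0-2| = 3
Tile 7: at (0,1), goal (2,0), distance |0-2|+|1-0| = 3
Tile 5: at (0,2), goal (1,1), distance |0-1|+|2-1| = 2
Tile 3: at (1,0), goal (0,2), distance |1-0|+|0-2| = 3
Tile 8: at (1,1), goal (2,1), distance |1-2|+|1-1| = 1
Tile 2: at (2,0), goal (0,1), distance |2-0|+|0-1| = 3
Tile 4: at (2,1), goal (1,0), distance |2-1|+|1-0| = 2
Tile 1: at (2,2), goal (0,0), distance |2-0|+|2-0| = 4
Sum: 3 + 3 + 2 + 3 + 1 + 3 + 2 + 4 = 21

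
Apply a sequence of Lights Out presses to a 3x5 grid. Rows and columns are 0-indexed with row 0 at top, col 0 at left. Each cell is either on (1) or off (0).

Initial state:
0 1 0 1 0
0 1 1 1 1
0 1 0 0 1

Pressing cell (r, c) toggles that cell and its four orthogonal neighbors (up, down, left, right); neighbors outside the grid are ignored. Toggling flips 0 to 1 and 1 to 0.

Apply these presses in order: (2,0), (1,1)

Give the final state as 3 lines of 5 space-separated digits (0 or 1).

After press 1 at (2,0):
0 1 0 1 0
1 1 1 1 1
1 0 0 0 1

After press 2 at (1,1):
0 0 0 1 0
0 0 0 1 1
1 1 0 0 1

Answer: 0 0 0 1 0
0 0 0 1 1
1 1 0 0 1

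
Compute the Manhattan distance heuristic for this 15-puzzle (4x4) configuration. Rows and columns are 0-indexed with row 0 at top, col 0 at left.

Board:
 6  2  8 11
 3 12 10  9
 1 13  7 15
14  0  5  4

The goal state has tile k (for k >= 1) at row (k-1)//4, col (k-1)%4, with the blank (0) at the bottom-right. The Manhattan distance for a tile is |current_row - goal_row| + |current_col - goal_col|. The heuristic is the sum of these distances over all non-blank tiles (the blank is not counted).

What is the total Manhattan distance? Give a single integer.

Answer: 34

Derivation:
Tile 6: (0,0)->(1,1) = 2
Tile 2: (0,1)->(0,1) = 0
Tile 8: (0,2)->(1,3) = 2
Tile 11: (0,3)->(2,2) = 3
Tile 3: (1,0)->(0,2) = 3
Tile 12: (1,1)->(2,3) = 3
Tile 10: (1,2)->(2,1) = 2
Tile 9: (1,3)->(2,0) = 4
Tile 1: (2,0)->(0,0) = 2
Tile 13: (2,1)->(3,0) = 2
Tile 7: (2,2)->(1,2) = 1
Tile 15: (2,3)->(3,2) = 2
Tile 14: (3,0)->(3,1) = 1
Tile 5: (3,2)->(1,0) = 4
Tile 4: (3,3)->(0,3) = 3
Sum: 2 + 0 + 2 + 3 + 3 + 3 + 2 + 4 + 2 + 2 + 1 + 2 + 1 + 4 + 3 = 34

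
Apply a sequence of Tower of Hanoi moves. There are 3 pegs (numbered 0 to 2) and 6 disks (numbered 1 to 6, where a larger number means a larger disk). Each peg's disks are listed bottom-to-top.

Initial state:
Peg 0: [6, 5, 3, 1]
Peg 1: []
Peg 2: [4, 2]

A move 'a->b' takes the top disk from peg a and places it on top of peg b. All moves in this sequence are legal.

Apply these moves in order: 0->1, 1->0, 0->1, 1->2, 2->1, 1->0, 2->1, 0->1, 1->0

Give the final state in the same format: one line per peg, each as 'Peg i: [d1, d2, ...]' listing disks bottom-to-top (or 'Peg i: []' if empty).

Answer: Peg 0: [6, 5, 3, 1]
Peg 1: [2]
Peg 2: [4]

Derivation:
After move 1 (0->1):
Peg 0: [6, 5, 3]
Peg 1: [1]
Peg 2: [4, 2]

After move 2 (1->0):
Peg 0: [6, 5, 3, 1]
Peg 1: []
Peg 2: [4, 2]

After move 3 (0->1):
Peg 0: [6, 5, 3]
Peg 1: [1]
Peg 2: [4, 2]

After move 4 (1->2):
Peg 0: [6, 5, 3]
Peg 1: []
Peg 2: [4, 2, 1]

After move 5 (2->1):
Peg 0: [6, 5, 3]
Peg 1: [1]
Peg 2: [4, 2]

After move 6 (1->0):
Peg 0: [6, 5, 3, 1]
Peg 1: []
Peg 2: [4, 2]

After move 7 (2->1):
Peg 0: [6, 5, 3, 1]
Peg 1: [2]
Peg 2: [4]

After move 8 (0->1):
Peg 0: [6, 5, 3]
Peg 1: [2, 1]
Peg 2: [4]

After move 9 (1->0):
Peg 0: [6, 5, 3, 1]
Peg 1: [2]
Peg 2: [4]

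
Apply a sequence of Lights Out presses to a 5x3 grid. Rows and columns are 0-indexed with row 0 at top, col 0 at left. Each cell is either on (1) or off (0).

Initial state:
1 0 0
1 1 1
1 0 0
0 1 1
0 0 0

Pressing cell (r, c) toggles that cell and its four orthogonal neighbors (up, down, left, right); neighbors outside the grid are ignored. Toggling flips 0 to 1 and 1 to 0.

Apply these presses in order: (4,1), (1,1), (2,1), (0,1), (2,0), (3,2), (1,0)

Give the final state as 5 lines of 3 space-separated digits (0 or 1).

Answer: 1 0 1
0 1 0
0 1 0
1 0 0
1 1 0

Derivation:
After press 1 at (4,1):
1 0 0
1 1 1
1 0 0
0 0 1
1 1 1

After press 2 at (1,1):
1 1 0
0 0 0
1 1 0
0 0 1
1 1 1

After press 3 at (2,1):
1 1 0
0 1 0
0 0 1
0 1 1
1 1 1

After press 4 at (0,1):
0 0 1
0 0 0
0 0 1
0 1 1
1 1 1

After press 5 at (2,0):
0 0 1
1 0 0
1 1 1
1 1 1
1 1 1

After press 6 at (3,2):
0 0 1
1 0 0
1 1 0
1 0 0
1 1 0

After press 7 at (1,0):
1 0 1
0 1 0
0 1 0
1 0 0
1 1 0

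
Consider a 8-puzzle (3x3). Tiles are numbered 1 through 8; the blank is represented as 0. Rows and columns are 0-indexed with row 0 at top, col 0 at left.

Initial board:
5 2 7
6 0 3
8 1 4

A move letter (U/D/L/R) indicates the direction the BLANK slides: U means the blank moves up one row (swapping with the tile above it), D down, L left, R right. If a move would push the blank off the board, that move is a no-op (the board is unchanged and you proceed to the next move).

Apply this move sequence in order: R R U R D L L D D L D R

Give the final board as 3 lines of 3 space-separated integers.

Answer: 5 2 7
8 6 3
1 0 4

Derivation:
After move 1 (R):
5 2 7
6 3 0
8 1 4

After move 2 (R):
5 2 7
6 3 0
8 1 4

After move 3 (U):
5 2 0
6 3 7
8 1 4

After move 4 (R):
5 2 0
6 3 7
8 1 4

After move 5 (D):
5 2 7
6 3 0
8 1 4

After move 6 (L):
5 2 7
6 0 3
8 1 4

After move 7 (L):
5 2 7
0 6 3
8 1 4

After move 8 (D):
5 2 7
8 6 3
0 1 4

After move 9 (D):
5 2 7
8 6 3
0 1 4

After move 10 (L):
5 2 7
8 6 3
0 1 4

After move 11 (D):
5 2 7
8 6 3
0 1 4

After move 12 (R):
5 2 7
8 6 3
1 0 4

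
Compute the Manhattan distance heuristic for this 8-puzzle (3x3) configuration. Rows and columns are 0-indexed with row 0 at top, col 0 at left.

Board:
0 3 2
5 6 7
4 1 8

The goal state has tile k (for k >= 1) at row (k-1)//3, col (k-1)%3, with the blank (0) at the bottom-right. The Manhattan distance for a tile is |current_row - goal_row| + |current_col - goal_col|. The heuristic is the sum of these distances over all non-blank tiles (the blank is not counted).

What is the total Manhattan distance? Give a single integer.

Answer: 12

Derivation:
Tile 3: (0,1)->(0,2) = 1
Tile 2: (0,2)->(0,1) = 1
Tile 5: (1,0)->(1,1) = 1
Tile 6: (1,1)->(1,2) = 1
Tile 7: (1,2)->(2,0) = 3
Tile 4: (2,0)->(1,0) = 1
Tile 1: (2,1)->(0,0) = 3
Tile 8: (2,2)->(2,1) = 1
Sum: 1 + 1 + 1 + 1 + 3 + 1 + 3 + 1 = 12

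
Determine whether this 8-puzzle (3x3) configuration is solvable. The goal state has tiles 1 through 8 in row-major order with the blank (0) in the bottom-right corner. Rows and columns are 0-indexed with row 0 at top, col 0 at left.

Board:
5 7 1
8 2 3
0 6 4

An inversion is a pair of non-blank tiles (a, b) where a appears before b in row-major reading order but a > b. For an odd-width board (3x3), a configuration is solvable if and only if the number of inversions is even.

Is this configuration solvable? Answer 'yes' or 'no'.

Inversions (pairs i<j in row-major order where tile[i] > tile[j] > 0): 14
14 is even, so the puzzle is solvable.

Answer: yes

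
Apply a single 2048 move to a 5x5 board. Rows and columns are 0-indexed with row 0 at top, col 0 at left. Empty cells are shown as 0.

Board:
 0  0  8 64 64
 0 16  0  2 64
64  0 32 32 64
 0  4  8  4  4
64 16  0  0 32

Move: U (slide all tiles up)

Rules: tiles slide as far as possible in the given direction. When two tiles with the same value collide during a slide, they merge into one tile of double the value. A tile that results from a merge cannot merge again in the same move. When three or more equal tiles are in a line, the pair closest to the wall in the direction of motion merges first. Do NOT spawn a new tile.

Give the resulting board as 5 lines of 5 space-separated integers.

Answer: 128  16   8  64 128
  0   4  32   2  64
  0  16   8  32   4
  0   0   0   4  32
  0   0   0   0   0

Derivation:
Slide up:
col 0: [0, 0, 64, 0, 64] -> [128, 0, 0, 0, 0]
col 1: [0, 16, 0, 4, 16] -> [16, 4, 16, 0, 0]
col 2: [8, 0, 32, 8, 0] -> [8, 32, 8, 0, 0]
col 3: [64, 2, 32, 4, 0] -> [64, 2, 32, 4, 0]
col 4: [64, 64, 64, 4, 32] -> [128, 64, 4, 32, 0]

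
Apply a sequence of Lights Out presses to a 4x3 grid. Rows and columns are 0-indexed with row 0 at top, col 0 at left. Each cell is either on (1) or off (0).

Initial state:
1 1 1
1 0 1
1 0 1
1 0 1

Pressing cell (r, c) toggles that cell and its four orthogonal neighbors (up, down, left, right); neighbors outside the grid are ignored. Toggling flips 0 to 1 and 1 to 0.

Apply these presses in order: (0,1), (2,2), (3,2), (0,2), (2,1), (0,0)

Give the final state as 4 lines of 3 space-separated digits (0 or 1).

Answer: 1 0 1
0 0 1
0 0 0
1 0 1

Derivation:
After press 1 at (0,1):
0 0 0
1 1 1
1 0 1
1 0 1

After press 2 at (2,2):
0 0 0
1 1 0
1 1 0
1 0 0

After press 3 at (3,2):
0 0 0
1 1 0
1 1 1
1 1 1

After press 4 at (0,2):
0 1 1
1 1 1
1 1 1
1 1 1

After press 5 at (2,1):
0 1 1
1 0 1
0 0 0
1 0 1

After press 6 at (0,0):
1 0 1
0 0 1
0 0 0
1 0 1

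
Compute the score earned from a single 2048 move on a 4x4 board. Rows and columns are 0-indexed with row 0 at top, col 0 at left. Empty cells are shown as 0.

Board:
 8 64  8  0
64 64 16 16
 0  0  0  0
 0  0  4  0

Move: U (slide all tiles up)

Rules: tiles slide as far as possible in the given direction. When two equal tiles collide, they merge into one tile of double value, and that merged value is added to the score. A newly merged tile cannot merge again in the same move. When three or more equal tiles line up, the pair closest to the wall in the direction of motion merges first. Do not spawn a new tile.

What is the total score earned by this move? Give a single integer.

Answer: 128

Derivation:
Slide up:
col 0: [8, 64, 0, 0] -> [8, 64, 0, 0]  score +0 (running 0)
col 1: [64, 64, 0, 0] -> [128, 0, 0, 0]  score +128 (running 128)
col 2: [8, 16, 0, 4] -> [8, 16, 4, 0]  score +0 (running 128)
col 3: [0, 16, 0, 0] -> [16, 0, 0, 0]  score +0 (running 128)
Board after move:
  8 128   8  16
 64   0  16   0
  0   0   4   0
  0   0   0   0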